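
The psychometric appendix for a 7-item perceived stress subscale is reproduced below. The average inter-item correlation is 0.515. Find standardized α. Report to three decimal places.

α = 0.881

Standardized α = k·r̄ / (1 + (k−1)·r̄) = 7 × 0.515 / (1 + 6 × 0.515)
  = 3.6050 / 4.0900 = 0.881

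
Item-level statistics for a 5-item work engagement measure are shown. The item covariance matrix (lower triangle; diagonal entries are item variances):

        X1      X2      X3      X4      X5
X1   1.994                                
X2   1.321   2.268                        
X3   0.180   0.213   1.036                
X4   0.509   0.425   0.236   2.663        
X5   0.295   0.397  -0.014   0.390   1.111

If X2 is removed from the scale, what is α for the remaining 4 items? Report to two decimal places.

α = 0.43

Remaining items: X1, X3, X4, X5 (k = 4).
ΣVar(i) = 1.994 + 1.036 + 2.663 + 1.111 = 6.804
total variance = 6.804 + 2 × 1.596 = 9.996
α (item deleted) = (4/3)·(1 − 6.804/9.996) = 0.43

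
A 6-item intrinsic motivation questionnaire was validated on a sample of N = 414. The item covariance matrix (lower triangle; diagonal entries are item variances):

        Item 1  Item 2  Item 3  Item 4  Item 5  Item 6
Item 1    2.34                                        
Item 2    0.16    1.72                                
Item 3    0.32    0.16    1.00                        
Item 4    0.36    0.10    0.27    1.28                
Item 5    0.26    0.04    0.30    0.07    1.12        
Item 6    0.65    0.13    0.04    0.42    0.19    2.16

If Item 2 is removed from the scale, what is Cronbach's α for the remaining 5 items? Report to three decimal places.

Remaining items: Item 1, Item 3, Item 4, Item 5, Item 6 (k = 5).
sum of item variances = 2.34 + 1.00 + 1.28 + 1.12 + 2.16 = 7.90
σ²_T = 7.90 + 2 × 2.88 = 13.66
α (item deleted) = (5/4)·(1 − 7.90/13.66) = 0.527

Cronbach's α = 0.527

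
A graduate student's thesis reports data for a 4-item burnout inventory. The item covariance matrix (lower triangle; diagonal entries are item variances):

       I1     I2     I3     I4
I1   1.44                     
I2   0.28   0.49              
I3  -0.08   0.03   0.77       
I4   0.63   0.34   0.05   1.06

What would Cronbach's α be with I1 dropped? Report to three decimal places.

α = 0.399

Remaining items: I2, I3, I4 (k = 3).
ΣVar(i) = 0.49 + 0.77 + 1.06 = 2.32
total variance = 2.32 + 2 × 0.42 = 3.16
α (item deleted) = (3/2)·(1 − 2.32/3.16) = 0.399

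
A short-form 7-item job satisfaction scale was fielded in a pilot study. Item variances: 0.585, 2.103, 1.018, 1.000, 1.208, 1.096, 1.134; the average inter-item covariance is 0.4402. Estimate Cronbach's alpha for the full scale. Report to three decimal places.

Cronbach's alpha = 0.810

Σσ²ᵢ = 0.585 + 2.103 + 1.018 + 1.000 + 1.208 + 1.096 + 1.134 = 8.144
Sum of the 21 distinct covariances = 21 × 0.4402 = 9.2442
total variance = Σσ²ᵢ + 2·Σcov = 8.144 + 2 × 9.2442 = 26.6324
α = (7/6)·(1 − 8.144/26.6324) = 0.810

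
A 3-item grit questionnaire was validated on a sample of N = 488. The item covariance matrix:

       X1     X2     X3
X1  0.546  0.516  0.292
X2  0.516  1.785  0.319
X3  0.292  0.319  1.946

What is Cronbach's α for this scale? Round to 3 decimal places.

sum of item variances = 0.546 + 1.785 + 1.946 = 4.277
Sum of the distinct covariances = 1.127
σ²_T = 4.277 + 2 × 1.127 = 6.531
α = (k/(k−1))·(1 − sum of item variances/σ²_T) = (3/2)·(1 − 4.277/6.531) = 0.518

Cronbach's α = 0.518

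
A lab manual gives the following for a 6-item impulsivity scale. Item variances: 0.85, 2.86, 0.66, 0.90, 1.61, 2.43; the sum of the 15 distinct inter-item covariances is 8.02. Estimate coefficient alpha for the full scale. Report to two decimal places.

α = 0.76

sum of item variances = 0.85 + 2.86 + 0.66 + 0.90 + 1.61 + 2.43 = 9.31
Sum of distinct covariances = 8.02
total variance = sum of item variances + 2·Σcov = 9.31 + 2 × 8.02 = 25.35
α = (6/5)·(1 − 9.31/25.35) = 0.76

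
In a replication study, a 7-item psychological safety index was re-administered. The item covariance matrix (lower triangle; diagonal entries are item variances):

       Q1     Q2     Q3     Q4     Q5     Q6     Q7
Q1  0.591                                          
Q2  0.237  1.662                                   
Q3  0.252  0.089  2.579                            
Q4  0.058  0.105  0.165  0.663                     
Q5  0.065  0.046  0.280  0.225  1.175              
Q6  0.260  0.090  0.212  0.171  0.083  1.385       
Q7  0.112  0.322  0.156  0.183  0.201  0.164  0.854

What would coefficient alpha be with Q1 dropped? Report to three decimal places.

Remaining items: Q2, Q3, Q4, Q5, Q6, Q7 (k = 6).
sum of item variances = 1.662 + 2.579 + 0.663 + 1.175 + 1.385 + 0.854 = 8.318
Var(T) = 8.318 + 2 × 2.492 = 13.302
α (item deleted) = (6/5)·(1 − 8.318/13.302) = 0.450

α = 0.450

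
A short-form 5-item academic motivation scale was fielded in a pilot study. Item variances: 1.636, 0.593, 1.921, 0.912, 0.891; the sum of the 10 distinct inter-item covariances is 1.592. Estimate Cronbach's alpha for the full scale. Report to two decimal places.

α = 0.44

Σσ²ᵢ = 1.636 + 0.593 + 1.921 + 0.912 + 0.891 = 5.953
Sum of distinct covariances = 1.592
Var(T) = Σσ²ᵢ + 2·Σcov = 5.953 + 2 × 1.592 = 9.137
α = (5/4)·(1 − 5.953/9.137) = 0.44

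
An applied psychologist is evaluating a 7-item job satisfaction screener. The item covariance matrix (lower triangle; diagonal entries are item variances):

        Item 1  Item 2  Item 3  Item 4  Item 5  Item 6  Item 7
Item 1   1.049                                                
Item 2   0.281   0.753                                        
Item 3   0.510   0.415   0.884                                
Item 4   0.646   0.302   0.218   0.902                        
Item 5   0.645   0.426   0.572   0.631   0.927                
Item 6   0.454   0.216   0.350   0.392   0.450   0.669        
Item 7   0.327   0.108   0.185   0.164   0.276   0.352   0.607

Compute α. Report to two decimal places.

Σσᵢ² = 1.049 + 0.753 + 0.884 + 0.902 + 0.927 + 0.669 + 0.607 = 5.791
Sum of the distinct covariances = 7.920
total variance = 5.791 + 2 × 7.920 = 21.631
α = (k/(k−1))·(1 − Σσᵢ²/total variance) = (7/6)·(1 − 5.791/21.631) = 0.85

α = 0.85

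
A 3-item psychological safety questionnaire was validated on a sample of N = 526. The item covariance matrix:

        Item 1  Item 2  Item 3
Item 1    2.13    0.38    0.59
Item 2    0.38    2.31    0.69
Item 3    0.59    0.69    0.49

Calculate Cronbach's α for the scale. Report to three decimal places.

Cronbach's α = 0.604

sum of item variances = 2.13 + 2.31 + 0.49 = 4.93
Sum of off-diagonal covariances = 1.66
σ²_T = 4.93 + 2 × 1.66 = 8.25
α = (k/(k−1))·(1 − sum of item variances/σ²_T) = (3/2)·(1 − 4.93/8.25) = 0.604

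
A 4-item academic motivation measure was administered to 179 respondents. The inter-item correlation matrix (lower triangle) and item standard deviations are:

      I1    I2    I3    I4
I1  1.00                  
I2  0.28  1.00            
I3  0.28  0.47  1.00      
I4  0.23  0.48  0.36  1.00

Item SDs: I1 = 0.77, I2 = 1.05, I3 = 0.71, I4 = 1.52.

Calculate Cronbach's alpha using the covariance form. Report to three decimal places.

Σσ²ᵢ = 0.77² + 1.05² + 0.71² + 1.52² = 4.5099
Covariances σ_ij = r_ij · s_i · s_j:
  σ(I1,I2) = 0.28 × 0.77 × 1.05 = 0.2264
  σ(I1,I3) = 0.28 × 0.77 × 0.71 = 0.1531
  σ(I1,I4) = 0.23 × 0.77 × 1.52 = 0.2692
  σ(I2,I3) = 0.47 × 1.05 × 0.71 = 0.3504
  σ(I2,I4) = 0.48 × 1.05 × 1.52 = 0.7661
  σ(I3,I4) = 0.36 × 0.71 × 1.52 = 0.3885
σ²_T = Σσ²ᵢ + 2·Σσ_ij = 4.5099 + 2 × 2.1537 = 8.8173
α = (4/3)·(1 − 4.5099/8.8173) = 0.651

α = 0.651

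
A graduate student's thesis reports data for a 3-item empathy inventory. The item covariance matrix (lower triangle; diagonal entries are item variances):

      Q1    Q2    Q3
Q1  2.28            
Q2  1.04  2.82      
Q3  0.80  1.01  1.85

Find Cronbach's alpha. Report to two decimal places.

ΣVar(i) = 2.28 + 2.82 + 1.85 = 6.95
Σ_{i<j} σ_ij = 2.85
σ²_total = 6.95 + 2 × 2.85 = 12.65
α = (k/(k−1))·(1 − ΣVar(i)/σ²_total) = (3/2)·(1 − 6.95/12.65) = 0.68

Cronbach's alpha = 0.68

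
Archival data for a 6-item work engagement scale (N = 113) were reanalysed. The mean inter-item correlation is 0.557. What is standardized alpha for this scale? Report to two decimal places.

Standardized α = k·r̄ / (1 + (k−1)·r̄) = 6 × 0.557 / (1 + 5 × 0.557)
  = 3.3420 / 3.7850 = 0.88

standardized alpha = 0.88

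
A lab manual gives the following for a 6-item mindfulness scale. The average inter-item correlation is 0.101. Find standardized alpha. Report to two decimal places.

Standardized α = k·r̄ / (1 + (k−1)·r̄) = 6 × 0.101 / (1 + 5 × 0.101)
  = 0.6060 / 1.5050 = 0.40

standardized alpha = 0.40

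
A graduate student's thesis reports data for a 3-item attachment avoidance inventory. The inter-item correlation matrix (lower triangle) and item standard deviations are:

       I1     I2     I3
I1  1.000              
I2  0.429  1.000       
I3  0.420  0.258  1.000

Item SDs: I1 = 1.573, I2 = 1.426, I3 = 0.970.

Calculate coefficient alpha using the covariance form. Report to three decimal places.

Σσ²ᵢ = 1.573² + 1.426² + 0.970² = 5.4487
Covariances σ_ij = r_ij · s_i · s_j:
  σ(I1,I2) = 0.429 × 1.573 × 1.426 = 0.9623
  σ(I1,I3) = 0.420 × 1.573 × 0.970 = 0.6408
  σ(I2,I3) = 0.258 × 1.426 × 0.970 = 0.3569
σ²_T = Σσ²ᵢ + 2·Σσ_ij = 5.4487 + 2 × 1.9600 = 9.3687
α = (3/2)·(1 − 5.4487/9.3687) = 0.628

α = 0.628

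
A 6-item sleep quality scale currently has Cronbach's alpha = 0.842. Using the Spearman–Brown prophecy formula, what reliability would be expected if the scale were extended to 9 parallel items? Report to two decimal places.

predicted reliability = 0.89

Length factor m = 9/6 = 1.5000
α' = m·α / (1 + (m−1)·α)
   = 9/6 × 0.842 / (1 + (9/6 − 1) × 0.842)
   = 1.2630 / 1.4210 = 0.89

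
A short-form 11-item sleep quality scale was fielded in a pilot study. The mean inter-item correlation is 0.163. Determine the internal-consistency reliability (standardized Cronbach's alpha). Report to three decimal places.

Standardized α = k·r̄ / (1 + (k−1)·r̄) = 11 × 0.163 / (1 + 10 × 0.163)
  = 1.7930 / 2.6300 = 0.682

α = 0.682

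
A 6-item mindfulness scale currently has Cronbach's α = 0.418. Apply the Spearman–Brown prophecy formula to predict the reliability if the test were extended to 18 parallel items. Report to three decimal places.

predicted reliability = 0.683

Length factor m = 18/6 = 3.0000
α' = m·α / (1 + (m−1)·α)
   = 18/6 × 0.418 / (1 + (18/6 − 1) × 0.418)
   = 1.2540 / 1.8360 = 0.683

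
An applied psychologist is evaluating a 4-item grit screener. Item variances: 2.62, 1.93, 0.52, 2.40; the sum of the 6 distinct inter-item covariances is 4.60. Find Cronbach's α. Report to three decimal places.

α = 0.736

ΣVar(i) = 2.62 + 1.93 + 0.52 + 2.40 = 7.47
Sum of distinct covariances = 4.60
σ²_total = ΣVar(i) + 2·Σcov = 7.47 + 2 × 4.60 = 16.67
α = (4/3)·(1 − 7.47/16.67) = 0.736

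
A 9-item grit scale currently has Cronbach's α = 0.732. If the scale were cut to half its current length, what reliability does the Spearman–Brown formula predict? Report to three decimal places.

Length factor m = 1/2
α' = m·α / (1 − (1−m)·α)
   = 1/2 × 0.732 / (1 − (1 − 1/2) × 0.732)
   = 0.3660 / 0.6340 = 0.577

predicted reliability = 0.577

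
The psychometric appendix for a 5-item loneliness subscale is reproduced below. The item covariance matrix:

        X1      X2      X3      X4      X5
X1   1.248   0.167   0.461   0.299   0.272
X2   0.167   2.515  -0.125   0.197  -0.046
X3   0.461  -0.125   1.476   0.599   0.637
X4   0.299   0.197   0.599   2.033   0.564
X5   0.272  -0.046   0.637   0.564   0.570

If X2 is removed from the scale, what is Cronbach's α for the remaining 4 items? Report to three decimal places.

Cronbach's α = 0.687

Remaining items: X1, X3, X4, X5 (k = 4).
sum of item variances = 1.248 + 1.476 + 2.033 + 0.570 = 5.327
σ²_total = 5.327 + 2 × 2.832 = 10.991
α (item deleted) = (4/3)·(1 − 5.327/10.991) = 0.687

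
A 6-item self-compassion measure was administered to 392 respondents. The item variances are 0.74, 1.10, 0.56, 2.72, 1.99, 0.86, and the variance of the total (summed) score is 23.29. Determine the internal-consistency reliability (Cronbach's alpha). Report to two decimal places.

ΣVar(i) = 0.74 + 1.10 + 0.56 + 2.72 + 1.99 + 0.86 = 7.97
α = (k/(k−1))·(1 − ΣVar(i)/σ²_T) = (6/5)·(1 − 7.97/23.29) = 0.79

Cronbach's alpha = 0.79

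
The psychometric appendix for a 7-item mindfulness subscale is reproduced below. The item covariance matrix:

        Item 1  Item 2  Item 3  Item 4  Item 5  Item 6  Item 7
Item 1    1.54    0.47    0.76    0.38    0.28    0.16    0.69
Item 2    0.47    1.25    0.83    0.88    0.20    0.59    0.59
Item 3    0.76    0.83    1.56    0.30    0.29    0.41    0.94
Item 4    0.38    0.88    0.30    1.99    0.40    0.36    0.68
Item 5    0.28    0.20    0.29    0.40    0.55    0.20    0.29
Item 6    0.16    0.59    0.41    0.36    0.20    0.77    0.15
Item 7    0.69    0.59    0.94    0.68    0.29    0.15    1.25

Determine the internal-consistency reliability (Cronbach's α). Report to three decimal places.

Σσ²ᵢ = 1.54 + 1.25 + 1.56 + 1.99 + 0.55 + 0.77 + 1.25 = 8.91
Sum of the distinct covariances = 9.85
σ²_total = 8.91 + 2 × 9.85 = 28.61
α = (k/(k−1))·(1 − Σσ²ᵢ/σ²_total) = (7/6)·(1 − 8.91/28.61) = 0.803

Cronbach's α = 0.803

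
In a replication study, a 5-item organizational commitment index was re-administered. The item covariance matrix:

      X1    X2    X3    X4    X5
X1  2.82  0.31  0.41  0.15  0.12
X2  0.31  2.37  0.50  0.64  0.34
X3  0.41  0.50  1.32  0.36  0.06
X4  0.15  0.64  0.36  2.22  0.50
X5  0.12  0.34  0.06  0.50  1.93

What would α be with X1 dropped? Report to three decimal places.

α = 0.506

Remaining items: X2, X3, X4, X5 (k = 4).
Σσᵢ² = 2.37 + 1.32 + 2.22 + 1.93 = 7.84
Var(T) = 7.84 + 2 × 2.40 = 12.64
α (item deleted) = (4/3)·(1 − 7.84/12.64) = 0.506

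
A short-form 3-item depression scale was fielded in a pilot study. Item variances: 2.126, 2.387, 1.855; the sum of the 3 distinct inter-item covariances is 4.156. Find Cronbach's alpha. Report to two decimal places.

ΣVar(i) = 2.126 + 2.387 + 1.855 = 6.368
Sum of distinct covariances = 4.156
σ²_total = ΣVar(i) + 2·Σcov = 6.368 + 2 × 4.156 = 14.680
α = (3/2)·(1 − 6.368/14.680) = 0.85

Cronbach's alpha = 0.85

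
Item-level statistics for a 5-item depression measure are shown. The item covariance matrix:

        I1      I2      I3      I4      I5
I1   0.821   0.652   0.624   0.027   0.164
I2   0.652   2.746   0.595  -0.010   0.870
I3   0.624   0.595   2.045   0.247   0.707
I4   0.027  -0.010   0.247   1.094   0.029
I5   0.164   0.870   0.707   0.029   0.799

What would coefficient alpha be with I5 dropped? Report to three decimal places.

α = 0.519

Remaining items: I1, I2, I3, I4 (k = 4).
sum of item variances = 0.821 + 2.746 + 2.045 + 1.094 = 6.706
σ²_T = 6.706 + 2 × 2.135 = 10.976
α (item deleted) = (4/3)·(1 − 6.706/10.976) = 0.519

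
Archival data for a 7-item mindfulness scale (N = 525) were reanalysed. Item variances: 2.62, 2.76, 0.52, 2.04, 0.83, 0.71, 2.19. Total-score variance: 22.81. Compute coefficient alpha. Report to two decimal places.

coefficient alpha = 0.57

Σσᵢ² = 2.62 + 2.76 + 0.52 + 2.04 + 0.83 + 0.71 + 2.19 = 11.67
α = (k/(k−1))·(1 − Σσᵢ²/σ²_T) = (7/6)·(1 − 11.67/22.81) = 0.57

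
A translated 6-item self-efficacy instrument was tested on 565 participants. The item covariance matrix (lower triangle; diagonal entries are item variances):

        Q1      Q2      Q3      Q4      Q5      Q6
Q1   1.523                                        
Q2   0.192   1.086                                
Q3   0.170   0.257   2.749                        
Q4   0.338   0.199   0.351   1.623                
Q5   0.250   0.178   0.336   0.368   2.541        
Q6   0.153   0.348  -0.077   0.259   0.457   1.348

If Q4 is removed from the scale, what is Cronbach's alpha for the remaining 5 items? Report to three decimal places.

Remaining items: Q1, Q2, Q3, Q5, Q6 (k = 5).
Σσᵢ² = 1.523 + 1.086 + 2.749 + 2.541 + 1.348 = 9.247
σ²_total = 9.247 + 2 × 2.264 = 13.775
α (item deleted) = (5/4)·(1 − 9.247/13.775) = 0.411

α = 0.411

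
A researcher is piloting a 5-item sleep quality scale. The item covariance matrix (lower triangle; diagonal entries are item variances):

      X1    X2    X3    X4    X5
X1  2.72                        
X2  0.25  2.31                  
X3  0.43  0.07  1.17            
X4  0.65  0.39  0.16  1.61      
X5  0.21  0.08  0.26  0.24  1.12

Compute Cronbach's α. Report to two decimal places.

α = 0.48

Σσ²ᵢ = 2.72 + 2.31 + 1.17 + 1.61 + 1.12 = 8.93
Σ_{i<j} σ_ij = 2.74
σ²_T = 8.93 + 2 × 2.74 = 14.41
α = (k/(k−1))·(1 − Σσ²ᵢ/σ²_T) = (5/4)·(1 − 8.93/14.41) = 0.48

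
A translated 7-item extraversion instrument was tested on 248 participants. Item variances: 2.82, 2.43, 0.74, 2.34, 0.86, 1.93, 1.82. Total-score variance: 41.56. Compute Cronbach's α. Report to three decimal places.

α = 0.803

Σσᵢ² = 2.82 + 2.43 + 0.74 + 2.34 + 0.86 + 1.93 + 1.82 = 12.94
α = (k/(k−1))·(1 − Σσᵢ²/σ²_T) = (7/6)·(1 − 12.94/41.56) = 0.803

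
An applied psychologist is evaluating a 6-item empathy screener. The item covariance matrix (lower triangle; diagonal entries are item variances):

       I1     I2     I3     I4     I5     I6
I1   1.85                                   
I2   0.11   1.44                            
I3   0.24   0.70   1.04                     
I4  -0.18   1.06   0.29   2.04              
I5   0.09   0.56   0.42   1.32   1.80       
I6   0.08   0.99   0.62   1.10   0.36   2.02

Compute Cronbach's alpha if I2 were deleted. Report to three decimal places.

α = 0.622

Remaining items: I1, I3, I4, I5, I6 (k = 5).
sum of item variances = 1.85 + 1.04 + 2.04 + 1.80 + 2.02 = 8.75
total variance = 8.75 + 2 × 4.34 = 17.43
α (item deleted) = (5/4)·(1 − 8.75/17.43) = 0.622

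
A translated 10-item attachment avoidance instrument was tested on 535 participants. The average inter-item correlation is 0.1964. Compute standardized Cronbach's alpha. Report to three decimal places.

α = 0.710

Standardized α = k·r̄ / (1 + (k−1)·r̄) = 10 × 0.1964 / (1 + 9 × 0.1964)
  = 1.9640 / 2.7676 = 0.710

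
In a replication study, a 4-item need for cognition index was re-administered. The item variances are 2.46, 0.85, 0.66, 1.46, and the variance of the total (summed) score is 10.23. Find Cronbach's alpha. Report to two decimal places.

Cronbach's alpha = 0.63

ΣVar(i) = 2.46 + 0.85 + 0.66 + 1.46 = 5.43
α = (k/(k−1))·(1 − ΣVar(i)/total variance) = (4/3)·(1 − 5.43/10.23) = 0.63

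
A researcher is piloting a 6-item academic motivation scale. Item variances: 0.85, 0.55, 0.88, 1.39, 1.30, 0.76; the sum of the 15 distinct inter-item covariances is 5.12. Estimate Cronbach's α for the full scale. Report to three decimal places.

α = 0.769

ΣVar(i) = 0.85 + 0.55 + 0.88 + 1.39 + 1.30 + 0.76 = 5.73
Sum of distinct covariances = 5.12
Var(T) = ΣVar(i) + 2·Σcov = 5.73 + 2 × 5.12 = 15.97
α = (6/5)·(1 − 5.73/15.97) = 0.769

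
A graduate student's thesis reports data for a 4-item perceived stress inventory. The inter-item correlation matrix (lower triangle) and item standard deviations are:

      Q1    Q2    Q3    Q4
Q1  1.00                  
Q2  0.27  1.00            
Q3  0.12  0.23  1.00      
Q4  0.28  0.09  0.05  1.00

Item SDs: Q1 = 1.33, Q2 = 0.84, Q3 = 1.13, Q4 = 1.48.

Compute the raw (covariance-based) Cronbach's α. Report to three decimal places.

α = 0.437

Σσ²ᵢ = 1.33² + 0.84² + 1.13² + 1.48² = 5.9418
Covariances σ_ij = r_ij · s_i · s_j:
  σ(Q1,Q2) = 0.27 × 1.33 × 0.84 = 0.3016
  σ(Q1,Q3) = 0.12 × 1.33 × 1.13 = 0.1803
  σ(Q1,Q4) = 0.28 × 1.33 × 1.48 = 0.5512
  σ(Q2,Q3) = 0.23 × 0.84 × 1.13 = 0.2183
  σ(Q2,Q4) = 0.09 × 0.84 × 1.48 = 0.1119
  σ(Q3,Q4) = 0.05 × 1.13 × 1.48 = 0.0836
σ²_T = Σσ²ᵢ + 2·Σσ_ij = 5.9418 + 2 × 1.4469 = 8.8356
α = (4/3)·(1 − 5.9418/8.8356) = 0.437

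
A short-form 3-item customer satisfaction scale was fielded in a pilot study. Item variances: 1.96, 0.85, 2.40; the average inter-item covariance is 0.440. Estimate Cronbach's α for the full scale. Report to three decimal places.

Σσ²ᵢ = 1.96 + 0.85 + 2.40 = 5.21
Sum of the 3 distinct covariances = 3 × 0.440 = 1.320
σ²_total = Σσ²ᵢ + 2·Σcov = 5.21 + 2 × 1.320 = 7.850
α = (3/2)·(1 − 5.21/7.850) = 0.504

α = 0.504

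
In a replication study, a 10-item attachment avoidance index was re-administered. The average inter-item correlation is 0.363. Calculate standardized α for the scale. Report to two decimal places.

Standardized α = k·r̄ / (1 + (k−1)·r̄) = 10 × 0.363 / (1 + 9 × 0.363)
  = 3.6300 / 4.2670 = 0.85

standardized α = 0.85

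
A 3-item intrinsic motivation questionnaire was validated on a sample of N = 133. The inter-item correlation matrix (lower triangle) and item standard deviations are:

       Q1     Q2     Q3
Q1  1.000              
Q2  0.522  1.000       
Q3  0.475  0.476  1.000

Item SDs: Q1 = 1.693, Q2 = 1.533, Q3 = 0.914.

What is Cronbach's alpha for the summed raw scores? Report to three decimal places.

α = 0.715

Σσ²ᵢ = 1.693² + 1.533² + 0.914² = 6.0517
Covariances σ_ij = r_ij · s_i · s_j:
  σ(Q1,Q2) = 0.522 × 1.693 × 1.533 = 1.3548
  σ(Q1,Q3) = 0.475 × 1.693 × 0.914 = 0.7350
  σ(Q2,Q3) = 0.476 × 1.533 × 0.914 = 0.6670
σ²_T = Σσ²ᵢ + 2·Σσ_ij = 6.0517 + 2 × 2.7568 = 11.5653
α = (3/2)·(1 − 6.0517/11.5653) = 0.715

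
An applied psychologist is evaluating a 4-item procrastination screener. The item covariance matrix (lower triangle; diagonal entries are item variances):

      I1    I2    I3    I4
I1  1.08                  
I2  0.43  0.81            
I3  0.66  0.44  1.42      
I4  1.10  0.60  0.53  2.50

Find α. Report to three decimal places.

ΣVar(i) = 1.08 + 0.81 + 1.42 + 2.50 = 5.81
Σ_{i<j} σ_ij = 3.76
σ²_total = 5.81 + 2 × 3.76 = 13.33
α = (k/(k−1))·(1 − ΣVar(i)/σ²_total) = (4/3)·(1 − 5.81/13.33) = 0.752

α = 0.752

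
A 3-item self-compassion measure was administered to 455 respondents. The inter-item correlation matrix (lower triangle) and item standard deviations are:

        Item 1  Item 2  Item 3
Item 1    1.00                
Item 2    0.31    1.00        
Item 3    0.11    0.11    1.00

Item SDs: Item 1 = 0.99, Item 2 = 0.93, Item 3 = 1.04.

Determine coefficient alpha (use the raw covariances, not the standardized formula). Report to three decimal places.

coefficient alpha = 0.385

Σσ²ᵢ = 0.99² + 0.93² + 1.04² = 2.9266
Covariances σ_ij = r_ij · s_i · s_j:
  σ(Item 1,Item 2) = 0.31 × 0.99 × 0.93 = 0.2854
  σ(Item 1,Item 3) = 0.11 × 0.99 × 1.04 = 0.1133
  σ(Item 2,Item 3) = 0.11 × 0.93 × 1.04 = 0.1064
σ²_T = Σσ²ᵢ + 2·Σσ_ij = 2.9266 + 2 × 0.5051 = 3.9368
α = (3/2)·(1 − 2.9266/3.9368) = 0.385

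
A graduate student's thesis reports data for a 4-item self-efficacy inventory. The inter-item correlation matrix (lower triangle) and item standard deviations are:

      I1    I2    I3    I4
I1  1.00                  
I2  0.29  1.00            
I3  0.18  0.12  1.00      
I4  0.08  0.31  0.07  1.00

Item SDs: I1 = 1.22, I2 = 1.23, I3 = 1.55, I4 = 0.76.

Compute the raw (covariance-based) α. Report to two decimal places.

α = 0.44

Σσ²ᵢ = 1.22² + 1.23² + 1.55² + 0.76² = 5.9814
Covariances σ_ij = r_ij · s_i · s_j:
  σ(I1,I2) = 0.29 × 1.22 × 1.23 = 0.4352
  σ(I1,I3) = 0.18 × 1.22 × 1.55 = 0.3404
  σ(I1,I4) = 0.08 × 1.22 × 0.76 = 0.0742
  σ(I2,I3) = 0.12 × 1.23 × 1.55 = 0.2288
  σ(I2,I4) = 0.31 × 1.23 × 0.76 = 0.2898
  σ(I3,I4) = 0.07 × 1.55 × 0.76 = 0.0825
σ²_T = Σσ²ᵢ + 2·Σσ_ij = 5.9814 + 2 × 1.4509 = 8.8832
α = (4/3)·(1 − 5.9814/8.8832) = 0.44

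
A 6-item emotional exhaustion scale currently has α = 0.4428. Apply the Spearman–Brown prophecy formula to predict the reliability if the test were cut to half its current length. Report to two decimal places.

Length factor m = 1/2
α' = m·α / (1 − (1−m)·α)
   = 1/2 × 0.4428 / (1 − (1 − 1/2) × 0.4428)
   = 0.2214 / 0.7786 = 0.28

predicted reliability = 0.28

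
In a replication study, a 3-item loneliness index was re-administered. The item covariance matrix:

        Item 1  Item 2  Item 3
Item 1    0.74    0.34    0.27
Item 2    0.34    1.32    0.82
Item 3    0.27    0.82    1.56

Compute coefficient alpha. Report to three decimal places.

ΣVar(i) = 0.74 + 1.32 + 1.56 = 3.62
Sum of the distinct covariances = 1.43
σ²_T = 3.62 + 2 × 1.43 = 6.48
α = (k/(k−1))·(1 − ΣVar(i)/σ²_T) = (3/2)·(1 − 3.62/6.48) = 0.662

coefficient alpha = 0.662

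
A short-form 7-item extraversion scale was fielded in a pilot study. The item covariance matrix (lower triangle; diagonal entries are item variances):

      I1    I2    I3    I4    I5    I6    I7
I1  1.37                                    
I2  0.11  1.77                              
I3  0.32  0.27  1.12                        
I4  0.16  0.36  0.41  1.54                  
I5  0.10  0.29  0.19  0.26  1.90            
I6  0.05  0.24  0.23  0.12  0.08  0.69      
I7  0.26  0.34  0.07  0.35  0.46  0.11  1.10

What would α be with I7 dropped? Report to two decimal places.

α = 0.52

Remaining items: I1, I2, I3, I4, I5, I6 (k = 6).
Σσ²ᵢ = 1.37 + 1.77 + 1.12 + 1.54 + 1.90 + 0.69 = 8.39
Var(T) = 8.39 + 2 × 3.19 = 14.77
α (item deleted) = (6/5)·(1 − 8.39/14.77) = 0.52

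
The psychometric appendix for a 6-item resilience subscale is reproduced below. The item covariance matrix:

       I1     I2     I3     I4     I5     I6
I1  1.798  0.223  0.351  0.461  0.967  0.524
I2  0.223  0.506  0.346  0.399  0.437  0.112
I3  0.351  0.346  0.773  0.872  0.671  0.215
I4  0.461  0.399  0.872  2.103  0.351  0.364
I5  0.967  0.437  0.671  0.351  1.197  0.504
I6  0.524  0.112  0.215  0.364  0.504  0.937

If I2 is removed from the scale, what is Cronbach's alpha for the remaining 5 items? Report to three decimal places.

Cronbach's alpha = 0.760

Remaining items: I1, I3, I4, I5, I6 (k = 5).
sum of item variances = 1.798 + 0.773 + 2.103 + 1.197 + 0.937 = 6.808
σ²_total = 6.808 + 2 × 5.280 = 17.368
α (item deleted) = (5/4)·(1 − 6.808/17.368) = 0.760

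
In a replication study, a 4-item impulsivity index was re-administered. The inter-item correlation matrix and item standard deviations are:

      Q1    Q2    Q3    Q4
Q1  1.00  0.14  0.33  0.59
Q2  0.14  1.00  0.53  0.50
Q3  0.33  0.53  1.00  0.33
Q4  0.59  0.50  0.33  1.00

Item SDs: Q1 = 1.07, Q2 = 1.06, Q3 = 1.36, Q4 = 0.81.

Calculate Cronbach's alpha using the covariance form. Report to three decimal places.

Cronbach's alpha = 0.709

Σσ²ᵢ = 1.07² + 1.06² + 1.36² + 0.81² = 4.7742
Covariances σ_ij = r_ij · s_i · s_j:
  σ(Q1,Q2) = 0.14 × 1.07 × 1.06 = 0.1588
  σ(Q1,Q3) = 0.33 × 1.07 × 1.36 = 0.4802
  σ(Q1,Q4) = 0.59 × 1.07 × 0.81 = 0.5114
  σ(Q2,Q3) = 0.53 × 1.06 × 1.36 = 0.7640
  σ(Q2,Q4) = 0.50 × 1.06 × 0.81 = 0.4293
  σ(Q3,Q4) = 0.33 × 1.36 × 0.81 = 0.3635
σ²_T = Σσ²ᵢ + 2·Σσ_ij = 4.7742 + 2 × 2.7072 = 10.1886
α = (4/3)·(1 − 4.7742/10.1886) = 0.709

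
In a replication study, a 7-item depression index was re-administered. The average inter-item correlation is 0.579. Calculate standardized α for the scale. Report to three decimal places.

standardized α = 0.906

Standardized α = k·r̄ / (1 + (k−1)·r̄) = 7 × 0.579 / (1 + 6 × 0.579)
  = 4.0530 / 4.4740 = 0.906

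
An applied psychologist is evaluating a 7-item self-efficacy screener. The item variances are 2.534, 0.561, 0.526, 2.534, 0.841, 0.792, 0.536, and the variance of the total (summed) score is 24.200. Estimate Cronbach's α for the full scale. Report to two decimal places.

α = 0.77

ΣVar(i) = 2.534 + 0.561 + 0.526 + 2.534 + 0.841 + 0.792 + 0.536 = 8.324
α = (k/(k−1))·(1 − ΣVar(i)/total variance) = (7/6)·(1 − 8.324/24.200) = 0.77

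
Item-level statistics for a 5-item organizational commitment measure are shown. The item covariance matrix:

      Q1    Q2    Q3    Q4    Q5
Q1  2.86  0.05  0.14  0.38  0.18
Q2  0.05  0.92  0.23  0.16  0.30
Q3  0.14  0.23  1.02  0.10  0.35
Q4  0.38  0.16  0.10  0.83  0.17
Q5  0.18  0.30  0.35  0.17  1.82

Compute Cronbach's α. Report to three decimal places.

Σσ²ᵢ = 2.86 + 0.92 + 1.02 + 0.83 + 1.82 = 7.45
Sum of off-diagonal covariances = 2.06
σ²_total = 7.45 + 2 × 2.06 = 11.57
α = (k/(k−1))·(1 − Σσ²ᵢ/σ²_total) = (5/4)·(1 − 7.45/11.57) = 0.445

α = 0.445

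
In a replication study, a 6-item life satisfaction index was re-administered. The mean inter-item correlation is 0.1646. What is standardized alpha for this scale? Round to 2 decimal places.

standardized alpha = 0.54

Standardized α = k·r̄ / (1 + (k−1)·r̄) = 6 × 0.1646 / (1 + 5 × 0.1646)
  = 0.9876 / 1.8230 = 0.54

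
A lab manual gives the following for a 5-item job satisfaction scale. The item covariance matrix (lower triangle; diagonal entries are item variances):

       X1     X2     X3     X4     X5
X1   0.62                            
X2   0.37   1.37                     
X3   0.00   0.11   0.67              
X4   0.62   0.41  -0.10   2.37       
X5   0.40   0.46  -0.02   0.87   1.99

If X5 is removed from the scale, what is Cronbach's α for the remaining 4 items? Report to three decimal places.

Remaining items: X1, X2, X3, X4 (k = 4).
sum of item variances = 0.62 + 1.37 + 0.67 + 2.37 = 5.03
σ²_total = 5.03 + 2 × 1.41 = 7.85
α (item deleted) = (4/3)·(1 − 5.03/7.85) = 0.479

α = 0.479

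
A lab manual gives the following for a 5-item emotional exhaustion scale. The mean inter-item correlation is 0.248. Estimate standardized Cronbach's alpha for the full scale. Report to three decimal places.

Standardized α = k·r̄ / (1 + (k−1)·r̄) = 5 × 0.248 / (1 + 4 × 0.248)
  = 1.2400 / 1.9920 = 0.622

standardized Cronbach's alpha = 0.622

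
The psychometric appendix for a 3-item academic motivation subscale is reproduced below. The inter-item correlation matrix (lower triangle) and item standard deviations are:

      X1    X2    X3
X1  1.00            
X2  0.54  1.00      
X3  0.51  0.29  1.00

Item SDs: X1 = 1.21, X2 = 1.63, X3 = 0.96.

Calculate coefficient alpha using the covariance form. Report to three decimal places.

Σσ²ᵢ = 1.21² + 1.63² + 0.96² = 5.0426
Covariances σ_ij = r_ij · s_i · s_j:
  σ(X1,X2) = 0.54 × 1.21 × 1.63 = 1.0650
  σ(X1,X3) = 0.51 × 1.21 × 0.96 = 0.5924
  σ(X2,X3) = 0.29 × 1.63 × 0.96 = 0.4538
σ²_T = Σσ²ᵢ + 2·Σσ_ij = 5.0426 + 2 × 2.1112 = 9.2650
α = (3/2)·(1 − 5.0426/9.2650) = 0.684

coefficient alpha = 0.684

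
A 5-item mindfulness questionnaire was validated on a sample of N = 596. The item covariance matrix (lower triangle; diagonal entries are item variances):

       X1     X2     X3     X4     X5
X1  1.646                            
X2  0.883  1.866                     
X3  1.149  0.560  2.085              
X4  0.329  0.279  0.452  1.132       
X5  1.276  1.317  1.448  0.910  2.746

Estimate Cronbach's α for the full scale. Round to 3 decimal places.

Cronbach's α = 0.806

Σσ²ᵢ = 1.646 + 1.866 + 2.085 + 1.132 + 2.746 = 9.475
Σ_{i<j} σ_ij = 8.603
σ²_T = 9.475 + 2 × 8.603 = 26.681
α = (k/(k−1))·(1 − Σσ²ᵢ/σ²_T) = (5/4)·(1 − 9.475/26.681) = 0.806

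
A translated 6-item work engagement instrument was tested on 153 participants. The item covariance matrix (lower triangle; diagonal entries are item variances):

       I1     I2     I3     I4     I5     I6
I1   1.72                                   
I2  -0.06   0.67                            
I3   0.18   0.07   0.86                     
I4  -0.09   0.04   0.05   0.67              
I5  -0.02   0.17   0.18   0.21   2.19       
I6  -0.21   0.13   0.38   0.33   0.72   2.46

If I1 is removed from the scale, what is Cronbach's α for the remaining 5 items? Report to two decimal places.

Remaining items: I2, I3, I4, I5, I6 (k = 5).
sum of item variances = 0.67 + 0.86 + 0.67 + 2.19 + 2.46 = 6.85
Var(T) = 6.85 + 2 × 2.28 = 11.41
α (item deleted) = (5/4)·(1 − 6.85/11.41) = 0.50

Cronbach's α = 0.50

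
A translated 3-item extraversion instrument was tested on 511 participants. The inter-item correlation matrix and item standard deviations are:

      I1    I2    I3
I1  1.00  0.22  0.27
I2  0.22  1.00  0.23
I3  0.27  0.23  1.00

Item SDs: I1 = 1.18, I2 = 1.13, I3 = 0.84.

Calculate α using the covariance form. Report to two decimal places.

α = 0.47

Σσ²ᵢ = 1.18² + 1.13² + 0.84² = 3.3749
Covariances σ_ij = r_ij · s_i · s_j:
  σ(I1,I2) = 0.22 × 1.18 × 1.13 = 0.2933
  σ(I1,I3) = 0.27 × 1.18 × 0.84 = 0.2676
  σ(I2,I3) = 0.23 × 1.13 × 0.84 = 0.2183
σ²_T = Σσ²ᵢ + 2·Σσ_ij = 3.3749 + 2 × 0.7792 = 4.9333
α = (3/2)·(1 − 3.3749/4.9333) = 0.47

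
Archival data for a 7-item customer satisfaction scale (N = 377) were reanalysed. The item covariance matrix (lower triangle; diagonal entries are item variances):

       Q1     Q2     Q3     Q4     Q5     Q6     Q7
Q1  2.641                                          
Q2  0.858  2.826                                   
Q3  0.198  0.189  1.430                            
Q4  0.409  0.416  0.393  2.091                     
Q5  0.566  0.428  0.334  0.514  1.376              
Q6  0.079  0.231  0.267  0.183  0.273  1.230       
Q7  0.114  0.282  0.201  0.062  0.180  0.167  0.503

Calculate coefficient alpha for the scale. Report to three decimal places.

coefficient alpha = 0.597

sum of item variances = 2.641 + 2.826 + 1.430 + 2.091 + 1.376 + 1.230 + 0.503 = 12.097
Sum of the distinct covariances = 6.344
σ²_T = 12.097 + 2 × 6.344 = 24.785
α = (k/(k−1))·(1 − sum of item variances/σ²_T) = (7/6)·(1 − 12.097/24.785) = 0.597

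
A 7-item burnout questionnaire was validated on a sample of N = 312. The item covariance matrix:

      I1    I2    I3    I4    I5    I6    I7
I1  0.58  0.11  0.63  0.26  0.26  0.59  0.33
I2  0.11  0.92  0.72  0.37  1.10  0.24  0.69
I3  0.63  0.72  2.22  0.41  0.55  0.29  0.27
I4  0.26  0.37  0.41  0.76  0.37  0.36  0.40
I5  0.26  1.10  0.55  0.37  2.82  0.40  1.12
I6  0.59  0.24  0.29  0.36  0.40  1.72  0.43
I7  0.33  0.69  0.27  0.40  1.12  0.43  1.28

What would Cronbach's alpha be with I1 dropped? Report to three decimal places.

Remaining items: I2, I3, I4, I5, I6, I7 (k = 6).
sum of item variances = 0.92 + 2.22 + 0.76 + 2.82 + 1.72 + 1.28 = 9.72
total variance = 9.72 + 2 × 7.72 = 25.16
α (item deleted) = (6/5)·(1 − 9.72/25.16) = 0.736

Cronbach's alpha = 0.736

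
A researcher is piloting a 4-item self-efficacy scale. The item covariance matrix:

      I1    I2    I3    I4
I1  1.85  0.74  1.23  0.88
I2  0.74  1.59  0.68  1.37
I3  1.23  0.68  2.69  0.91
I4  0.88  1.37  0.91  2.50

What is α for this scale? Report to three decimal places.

α = 0.765

Σσᵢ² = 1.85 + 1.59 + 2.69 + 2.50 = 8.63
Σ_{i<j} σ_ij = 5.81
total variance = 8.63 + 2 × 5.81 = 20.25
α = (k/(k−1))·(1 − Σσᵢ²/total variance) = (4/3)·(1 − 8.63/20.25) = 0.765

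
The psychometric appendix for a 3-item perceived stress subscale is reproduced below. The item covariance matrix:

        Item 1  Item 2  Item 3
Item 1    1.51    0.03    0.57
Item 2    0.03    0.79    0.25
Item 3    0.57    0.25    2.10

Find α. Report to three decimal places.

sum of item variances = 1.51 + 0.79 + 2.10 = 4.40
Sum of the distinct covariances = 0.85
σ²_total = 4.40 + 2 × 0.85 = 6.10
α = (k/(k−1))·(1 − sum of item variances/σ²_total) = (3/2)·(1 − 4.40/6.10) = 0.418

α = 0.418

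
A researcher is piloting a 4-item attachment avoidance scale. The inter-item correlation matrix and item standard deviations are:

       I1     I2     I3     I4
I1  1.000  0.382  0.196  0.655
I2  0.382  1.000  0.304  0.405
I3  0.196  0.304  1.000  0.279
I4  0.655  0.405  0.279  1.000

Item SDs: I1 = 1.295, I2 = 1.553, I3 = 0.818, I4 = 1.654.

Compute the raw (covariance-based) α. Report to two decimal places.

α = 0.70

Σσ²ᵢ = 1.295² + 1.553² + 0.818² + 1.654² = 7.4937
Covariances σ_ij = r_ij · s_i · s_j:
  σ(I1,I2) = 0.382 × 1.295 × 1.553 = 0.7683
  σ(I1,I3) = 0.196 × 1.295 × 0.818 = 0.2076
  σ(I1,I4) = 0.655 × 1.295 × 1.654 = 1.4030
  σ(I2,I3) = 0.304 × 1.553 × 0.818 = 0.3862
  σ(I2,I4) = 0.405 × 1.553 × 1.654 = 1.0403
  σ(I3,I4) = 0.279 × 0.818 × 1.654 = 0.3775
σ²_T = Σσ²ᵢ + 2·Σσ_ij = 7.4937 + 2 × 4.1829 = 15.8595
α = (4/3)·(1 − 7.4937/15.8595) = 0.70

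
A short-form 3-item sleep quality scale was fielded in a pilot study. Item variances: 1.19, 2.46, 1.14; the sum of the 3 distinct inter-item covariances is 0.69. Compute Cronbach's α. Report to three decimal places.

sum of item variances = 1.19 + 2.46 + 1.14 = 4.79
Sum of distinct covariances = 0.69
total variance = sum of item variances + 2·Σcov = 4.79 + 2 × 0.69 = 6.17
α = (3/2)·(1 − 4.79/6.17) = 0.335

Cronbach's α = 0.335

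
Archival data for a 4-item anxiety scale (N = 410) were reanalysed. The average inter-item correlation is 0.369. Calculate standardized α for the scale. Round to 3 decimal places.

Standardized α = k·r̄ / (1 + (k−1)·r̄) = 4 × 0.369 / (1 + 3 × 0.369)
  = 1.4760 / 2.1070 = 0.701

α = 0.701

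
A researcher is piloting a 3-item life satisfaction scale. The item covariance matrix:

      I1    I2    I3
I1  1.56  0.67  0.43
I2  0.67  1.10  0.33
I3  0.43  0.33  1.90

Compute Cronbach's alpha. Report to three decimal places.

Cronbach's alpha = 0.578

Σσ²ᵢ = 1.56 + 1.10 + 1.90 = 4.56
Σ_{i<j} σ_ij = 1.43
total variance = 4.56 + 2 × 1.43 = 7.42
α = (k/(k−1))·(1 − Σσ²ᵢ/total variance) = (3/2)·(1 − 4.56/7.42) = 0.578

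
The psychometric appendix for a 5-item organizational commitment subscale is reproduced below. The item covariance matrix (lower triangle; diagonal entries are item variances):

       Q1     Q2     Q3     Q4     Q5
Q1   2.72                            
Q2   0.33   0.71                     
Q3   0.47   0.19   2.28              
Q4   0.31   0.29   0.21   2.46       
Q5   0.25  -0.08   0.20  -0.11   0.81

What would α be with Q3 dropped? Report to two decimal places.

Remaining items: Q1, Q2, Q4, Q5 (k = 4).
ΣVar(i) = 2.72 + 0.71 + 2.46 + 0.81 = 6.70
σ²_T = 6.70 + 2 × 0.99 = 8.68
α (item deleted) = (4/3)·(1 − 6.70/8.68) = 0.30

α = 0.30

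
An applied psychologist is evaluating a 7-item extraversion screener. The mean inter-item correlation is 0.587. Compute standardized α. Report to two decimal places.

α = 0.91

Standardized α = k·r̄ / (1 + (k−1)·r̄) = 7 × 0.587 / (1 + 6 × 0.587)
  = 4.1090 / 4.5220 = 0.91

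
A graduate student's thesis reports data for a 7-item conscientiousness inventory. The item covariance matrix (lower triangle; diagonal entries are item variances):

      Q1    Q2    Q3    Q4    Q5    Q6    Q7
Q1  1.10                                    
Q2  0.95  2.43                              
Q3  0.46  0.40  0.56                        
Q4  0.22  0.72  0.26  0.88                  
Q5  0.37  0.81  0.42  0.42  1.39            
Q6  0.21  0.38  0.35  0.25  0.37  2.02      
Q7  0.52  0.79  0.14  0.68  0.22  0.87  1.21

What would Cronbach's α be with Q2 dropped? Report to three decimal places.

Remaining items: Q1, Q3, Q4, Q5, Q6, Q7 (k = 6).
Σσ²ᵢ = 1.10 + 0.56 + 0.88 + 1.39 + 2.02 + 1.21 = 7.16
σ²_T = 7.16 + 2 × 5.76 = 18.68
α (item deleted) = (6/5)·(1 − 7.16/18.68) = 0.740

Cronbach's α = 0.740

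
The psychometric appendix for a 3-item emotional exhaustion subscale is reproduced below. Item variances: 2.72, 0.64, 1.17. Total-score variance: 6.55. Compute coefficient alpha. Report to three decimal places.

ΣVar(i) = 2.72 + 0.64 + 1.17 = 4.53
α = (k/(k−1))·(1 − ΣVar(i)/total variance) = (3/2)·(1 − 4.53/6.55) = 0.463

coefficient alpha = 0.463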